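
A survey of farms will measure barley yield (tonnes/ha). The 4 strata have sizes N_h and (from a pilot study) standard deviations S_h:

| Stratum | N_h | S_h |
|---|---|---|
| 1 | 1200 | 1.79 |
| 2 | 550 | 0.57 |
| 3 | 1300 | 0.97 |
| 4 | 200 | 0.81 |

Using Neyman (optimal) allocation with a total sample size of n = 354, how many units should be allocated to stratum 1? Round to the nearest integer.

Neyman allocation: n_h = n · N_h S_h / Σ N_i S_i, with n = 354.
  stratum 1: N_h·S_h = 1200·1.79 = 2148.00
  stratum 2: N_h·S_h = 550·0.57 = 313.50
  stratum 3: N_h·S_h = 1300·0.97 = 1261.00
  stratum 4: N_h·S_h = 200·0.81 = 162.00
Σ N_h S_h = 3884.50
n for stratum 1 = 354·2148.00/3884.50 = 195.750 → 196

196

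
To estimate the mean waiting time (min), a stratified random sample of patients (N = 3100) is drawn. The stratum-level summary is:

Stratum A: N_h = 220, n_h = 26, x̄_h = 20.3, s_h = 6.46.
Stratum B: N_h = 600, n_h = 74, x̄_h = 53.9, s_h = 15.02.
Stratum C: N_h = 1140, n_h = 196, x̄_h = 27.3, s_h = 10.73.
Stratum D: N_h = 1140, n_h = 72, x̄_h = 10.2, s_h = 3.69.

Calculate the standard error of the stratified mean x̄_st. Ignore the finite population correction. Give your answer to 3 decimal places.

SE(x̄_st) ≈ 0.477

V̂(x̄_st) = Σ W_h² s_h²/n_h, with W_h = N_h/N and N = 3100:
  stratum A: (220/3100)²·6.46²/26 = 0.00808376
  stratum B: (600/3100)²·15.02²/74 = 0.114206
  stratum C: (1140/3100)²·10.73²/196 = 0.0794383
  stratum D: (1140/3100)²·3.69²/72 = 0.0255745
V̂(x̄_st) = 0.227302
SE(x̄_st) = √0.227302 = 0.476762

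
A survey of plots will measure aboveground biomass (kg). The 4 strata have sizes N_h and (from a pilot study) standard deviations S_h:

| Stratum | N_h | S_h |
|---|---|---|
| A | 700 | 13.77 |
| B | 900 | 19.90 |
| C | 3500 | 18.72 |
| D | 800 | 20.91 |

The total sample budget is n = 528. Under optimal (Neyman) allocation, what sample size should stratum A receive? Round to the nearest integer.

46

Neyman allocation: n_h = n · N_h S_h / Σ N_i S_i, with n = 528.
  stratum A: N_h·S_h = 700·13.77 = 9639.00
  stratum B: N_h·S_h = 900·19.90 = 17910.00
  stratum C: N_h·S_h = 3500·18.72 = 65520.00
  stratum D: N_h·S_h = 800·20.91 = 16728.00
Σ N_h S_h = 109797.00
n for stratum A = 528·9639.00/109797.00 = 46.353 → 46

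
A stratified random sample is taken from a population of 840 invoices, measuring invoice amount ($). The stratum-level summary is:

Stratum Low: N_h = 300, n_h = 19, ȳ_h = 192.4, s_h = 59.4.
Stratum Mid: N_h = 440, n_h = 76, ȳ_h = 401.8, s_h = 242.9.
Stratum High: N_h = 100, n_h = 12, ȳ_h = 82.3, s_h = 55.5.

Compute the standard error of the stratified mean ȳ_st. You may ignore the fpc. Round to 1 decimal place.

SE(ȳ_st) ≈ 15.5

V̂(ȳ_st) = Σ W_h² s_h²/n_h, with W_h = N_h/N and N = 840:
  stratum Low: (300/840)²·59.4²/19 = 23.6866
  stratum Mid: (440/840)²·242.9²/76 = 213.004
  stratum High: (100/840)²·55.5²/12 = 3.63786
V̂(ȳ_st) = 240.329
SE(ȳ_st) = √240.329 = 15.5025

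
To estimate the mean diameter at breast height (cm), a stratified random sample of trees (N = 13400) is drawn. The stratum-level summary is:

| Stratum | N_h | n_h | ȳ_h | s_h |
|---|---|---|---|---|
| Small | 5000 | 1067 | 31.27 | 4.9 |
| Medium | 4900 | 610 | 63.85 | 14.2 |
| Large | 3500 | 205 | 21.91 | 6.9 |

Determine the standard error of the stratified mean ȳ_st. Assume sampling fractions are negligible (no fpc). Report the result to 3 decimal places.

V̂(ȳ_st) = Σ W_h² s_h²/n_h, with W_h = N_h/N and N = 13400:
  stratum Small: (5000/13400)²·4.9²/1067 = 0.00313298
  stratum Medium: (4900/13400)²·14.2²/610 = 0.0442007
  stratum Large: (3500/13400)²·6.9²/205 = 0.0158442
V̂(ȳ_st) = 0.0631779
SE(ȳ_st) = √0.0631779 = 0.251352

SE(ȳ_st) ≈ 0.251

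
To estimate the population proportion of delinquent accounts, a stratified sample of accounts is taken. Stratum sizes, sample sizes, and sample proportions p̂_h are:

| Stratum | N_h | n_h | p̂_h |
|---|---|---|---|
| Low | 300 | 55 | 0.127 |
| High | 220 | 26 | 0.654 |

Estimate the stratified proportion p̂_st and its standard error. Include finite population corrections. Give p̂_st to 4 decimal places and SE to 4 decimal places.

N = 520; stratum weights W_h = N_h/N.
p̂_st = Σ W_h p̂_h = (300·0.127 + 220·0.654)/520 = 0.34996
V̂(p̂_st) = Σ W_h² (1 − n_h/N_h) p̂_h(1−p̂_h)/(n_h−1):
  stratum Low: (300/520)²·(1 − 55/300)·0.127·0.873/54 = 0.000558091
  stratum High: (220/520)²·(1 − 26/220)·0.654·0.346/25 = 0.00142867
V̂(p̂_st) = 0.00198676; SE = √V̂ = 0.0445731

p̂_st ≈ 0.3500, SE ≈ 0.0446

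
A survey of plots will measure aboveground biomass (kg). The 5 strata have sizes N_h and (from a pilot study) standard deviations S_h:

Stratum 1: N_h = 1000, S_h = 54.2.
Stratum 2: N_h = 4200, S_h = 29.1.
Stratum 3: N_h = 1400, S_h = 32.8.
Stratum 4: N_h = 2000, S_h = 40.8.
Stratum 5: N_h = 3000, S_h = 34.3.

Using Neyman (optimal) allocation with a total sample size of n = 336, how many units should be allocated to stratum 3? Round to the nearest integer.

38

Neyman allocation: n_h = n · N_h S_h / Σ N_i S_i, with n = 336.
  stratum 1: N_h·S_h = 1000·54.2 = 54200.00
  stratum 2: N_h·S_h = 4200·29.1 = 122220.00
  stratum 3: N_h·S_h = 1400·32.8 = 45920.00
  stratum 4: N_h·S_h = 2000·40.8 = 81600.00
  stratum 5: N_h·S_h = 3000·34.3 = 102900.00
Σ N_h S_h = 406840.00
n for stratum 3 = 336·45920.00/406840.00 = 37.924 → 38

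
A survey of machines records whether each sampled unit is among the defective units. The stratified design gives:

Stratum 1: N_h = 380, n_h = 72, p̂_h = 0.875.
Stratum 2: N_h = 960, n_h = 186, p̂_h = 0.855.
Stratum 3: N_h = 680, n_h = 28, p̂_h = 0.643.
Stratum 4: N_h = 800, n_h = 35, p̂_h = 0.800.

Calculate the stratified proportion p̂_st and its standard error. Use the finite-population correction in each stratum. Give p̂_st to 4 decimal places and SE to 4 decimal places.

p̂_st ≈ 0.7910, SE ≈ 0.0304

N = 2820; stratum weights W_h = N_h/N.
p̂_st = Σ W_h p̂_h = (380·0.875 + 960·0.855 + 680·0.643 + 800·0.800)/2820 = 0.79097
V̂(p̂_st) = Σ W_h² (1 − n_h/N_h) p̂_h(1−p̂_h)/(n_h−1):
  stratum 1: (380/2820)²·(1 − 72/380)·0.875·0.125/71 = 2.26723e-05
  stratum 2: (960/2820)²·(1 − 186/960)·0.855·0.145/185 = 6.26147e-05
  stratum 3: (680/2820)²·(1 − 28/680)·0.643·0.357/27 = 0.000473995
  stratum 4: (800/2820)²·(1 − 35/800)·0.800·0.200/34 = 0.000362155
V̂(p̂_st) = 0.000921437; SE = √V̂ = 0.0303552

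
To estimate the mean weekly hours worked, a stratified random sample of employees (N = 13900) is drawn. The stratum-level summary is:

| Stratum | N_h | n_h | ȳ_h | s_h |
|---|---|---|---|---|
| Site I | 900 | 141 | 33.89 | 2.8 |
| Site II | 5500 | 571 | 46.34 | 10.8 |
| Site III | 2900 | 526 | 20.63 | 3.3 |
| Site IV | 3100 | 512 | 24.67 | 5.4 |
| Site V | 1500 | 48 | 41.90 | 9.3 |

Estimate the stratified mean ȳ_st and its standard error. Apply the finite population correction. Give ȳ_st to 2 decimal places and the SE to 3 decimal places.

ȳ_st ≈ 34.86, SE ≈ 0.229

ȳ_st = Σ W_h ȳ_h = (900·33.89 + 5500·46.34 + 2900·20.63 + 3100·24.67 + 1500·41.90)/13900 = 34.85791
V̂(ȳ_st) = Σ W_h² (1 − n_h/N_h) s_h²/n_h, with W_h = N_h/N and N = 13900:
  stratum Site I: (900/13900)²·(1 − 141/900)·2.8²/141 = 0.000196586
  stratum Site II: (5500/13900)²·(1 − 571/5500)·10.8²/571 = 0.0286618
  stratum Site III: (2900/13900)²·(1 − 526/2900)·3.3²/526 = 0.000737719
  stratum Site IV: (3100/13900)²·(1 − 512/3100)·5.4²/512 = 0.00236491
  stratum Site V: (1500/13900)²·(1 − 48/1500)·9.3²/48 = 0.020312
V̂(ȳ_st) = 0.052273
SE(ȳ_st) = √0.052273 = 0.228633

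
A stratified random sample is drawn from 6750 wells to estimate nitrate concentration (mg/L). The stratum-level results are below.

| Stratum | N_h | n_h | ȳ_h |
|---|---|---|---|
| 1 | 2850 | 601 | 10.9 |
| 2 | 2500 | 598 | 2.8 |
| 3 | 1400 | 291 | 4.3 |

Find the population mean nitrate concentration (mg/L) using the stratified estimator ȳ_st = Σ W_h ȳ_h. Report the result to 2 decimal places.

ȳ_st ≈ 6.53

N = Σ N_h = 6750. Stratum weights W_h = N_h/N.
ȳ_st = (2850·10.9 + 2500·2.8 + 1400·4.3) / 6750 = 6.5311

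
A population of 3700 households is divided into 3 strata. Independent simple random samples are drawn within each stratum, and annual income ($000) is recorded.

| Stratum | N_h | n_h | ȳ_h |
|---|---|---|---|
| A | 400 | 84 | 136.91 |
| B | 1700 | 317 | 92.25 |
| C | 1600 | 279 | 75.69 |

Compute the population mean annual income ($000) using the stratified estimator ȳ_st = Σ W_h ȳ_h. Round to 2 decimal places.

N = Σ N_h = 3700. Stratum weights W_h = N_h/N.
ȳ_st = (400·136.91 + 1700·92.25 + 1600·75.69) / 3700 = 89.9170

ȳ_st ≈ 89.92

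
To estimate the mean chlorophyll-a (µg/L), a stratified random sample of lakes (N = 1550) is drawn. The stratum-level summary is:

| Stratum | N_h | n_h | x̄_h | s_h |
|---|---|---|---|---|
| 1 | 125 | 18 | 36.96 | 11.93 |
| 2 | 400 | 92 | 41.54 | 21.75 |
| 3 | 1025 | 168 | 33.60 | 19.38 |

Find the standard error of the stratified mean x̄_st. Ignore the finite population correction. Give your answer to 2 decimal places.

SE(x̄_st) ≈ 1.17

V̂(x̄_st) = Σ W_h² s_h²/n_h, with W_h = N_h/N and N = 1550:
  stratum 1: (125/1550)²·11.93²/18 = 0.0514239
  stratum 2: (400/1550)²·21.75²/92 = 0.342442
  stratum 3: (1025/1550)²·19.38²/168 = 0.977648
V̂(x̄_st) = 1.37151
SE(x̄_st) = √1.37151 = 1.17112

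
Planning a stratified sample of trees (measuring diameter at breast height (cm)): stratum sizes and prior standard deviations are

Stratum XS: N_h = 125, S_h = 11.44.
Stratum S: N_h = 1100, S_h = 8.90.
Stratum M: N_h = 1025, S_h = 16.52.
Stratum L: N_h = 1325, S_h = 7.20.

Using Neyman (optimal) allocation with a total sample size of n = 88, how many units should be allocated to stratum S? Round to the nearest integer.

23

Neyman allocation: n_h = n · N_h S_h / Σ N_i S_i, with n = 88.
  stratum XS: N_h·S_h = 125·11.44 = 1430.00
  stratum S: N_h·S_h = 1100·8.90 = 9790.00
  stratum M: N_h·S_h = 1025·16.52 = 16933.00
  stratum L: N_h·S_h = 1325·7.20 = 9540.00
Σ N_h S_h = 37693.00
n for stratum S = 88·9790.00/37693.00 = 22.856 → 23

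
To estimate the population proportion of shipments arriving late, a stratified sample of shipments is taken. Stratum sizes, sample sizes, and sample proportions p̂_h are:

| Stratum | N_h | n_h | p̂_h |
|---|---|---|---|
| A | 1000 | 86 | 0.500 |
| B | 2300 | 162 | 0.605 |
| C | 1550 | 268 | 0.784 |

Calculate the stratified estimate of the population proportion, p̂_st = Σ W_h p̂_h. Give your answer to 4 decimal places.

p̂_st ≈ 0.6406

N = 4850; stratum weights W_h = N_h/N.
p̂_st = Σ W_h p̂_h = (1000·0.500 + 2300·0.605 + 1550·0.784)/4850 = 0.64056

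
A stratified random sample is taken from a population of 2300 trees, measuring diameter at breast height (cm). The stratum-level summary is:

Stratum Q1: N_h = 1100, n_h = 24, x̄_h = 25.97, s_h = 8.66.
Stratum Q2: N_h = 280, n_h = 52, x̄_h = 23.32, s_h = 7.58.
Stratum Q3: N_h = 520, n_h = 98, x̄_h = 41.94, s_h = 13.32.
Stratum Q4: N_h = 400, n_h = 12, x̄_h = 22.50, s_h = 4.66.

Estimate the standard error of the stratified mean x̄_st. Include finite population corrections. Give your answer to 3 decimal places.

SE(x̄_st) ≈ 0.917

V̂(x̄_st) = Σ W_h² (1 − n_h/N_h) s_h²/n_h, with W_h = N_h/N and N = 2300:
  stratum Q1: (1100/2300)²·(1 − 24/1100)·8.66²/24 = 0.699156
  stratum Q2: (280/2300)²·(1 − 52/280)·7.58²/52 = 0.0133344
  stratum Q3: (520/2300)²·(1 − 98/520)·13.32²/98 = 0.0751004
  stratum Q4: (400/2300)²·(1 − 12/400)·4.66²/12 = 0.0530917
V̂(x̄_st) = 0.840682
SE(x̄_st) = √0.840682 = 0.916887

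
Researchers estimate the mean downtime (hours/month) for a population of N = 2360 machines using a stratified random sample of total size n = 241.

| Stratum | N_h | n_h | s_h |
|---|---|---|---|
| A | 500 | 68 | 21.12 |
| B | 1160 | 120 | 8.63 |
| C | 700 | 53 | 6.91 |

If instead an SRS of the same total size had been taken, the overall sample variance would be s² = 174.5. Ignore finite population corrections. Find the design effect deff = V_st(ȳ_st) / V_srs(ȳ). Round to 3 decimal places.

V̂(ȳ_st) = Σ W_h² s_h²/n_h, with W_h = N_h/N and N = 2360:
  stratum A: (500/2360)²·21.12²/68 = 0.294439
  stratum B: (1160/2360)²·8.63²/120 = 0.149945
  stratum C: (700/2360)²·6.91²/53 = 0.0792597
V_st = 0.523644
V_srs = s²/n = 174.5/241 = 0.724066
deff = V_st / V_srs = 0.523644/0.724066 = 0.7232

deff ≈ 0.723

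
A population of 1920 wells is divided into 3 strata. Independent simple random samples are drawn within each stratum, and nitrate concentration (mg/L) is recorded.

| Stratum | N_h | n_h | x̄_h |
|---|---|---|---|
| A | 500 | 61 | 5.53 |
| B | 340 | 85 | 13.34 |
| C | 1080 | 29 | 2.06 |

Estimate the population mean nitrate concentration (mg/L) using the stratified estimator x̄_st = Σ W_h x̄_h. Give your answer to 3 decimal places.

N = Σ N_h = 1920. Stratum weights W_h = N_h/N.
x̄_st = (500·5.53 + 340·13.34 + 1080·2.06) / 1920 = 4.96115

x̄_st ≈ 4.961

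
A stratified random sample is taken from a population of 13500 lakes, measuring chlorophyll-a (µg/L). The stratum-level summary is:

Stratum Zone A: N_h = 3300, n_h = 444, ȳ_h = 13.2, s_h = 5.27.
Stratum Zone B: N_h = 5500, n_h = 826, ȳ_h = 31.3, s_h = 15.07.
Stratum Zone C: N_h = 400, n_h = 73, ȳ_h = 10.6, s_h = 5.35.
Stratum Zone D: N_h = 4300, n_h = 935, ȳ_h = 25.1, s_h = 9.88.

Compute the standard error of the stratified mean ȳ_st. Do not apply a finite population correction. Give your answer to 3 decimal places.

V̂(ȳ_st) = Σ W_h² s_h²/n_h, with W_h = N_h/N and N = 13500:
  stratum Zone A: (3300/13500)²·5.27²/444 = 0.00373765
  stratum Zone B: (5500/13500)²·15.07²/826 = 0.0456357
  stratum Zone C: (400/13500)²·5.35²/73 = 0.000344221
  stratum Zone D: (4300/13500)²·9.88²/935 = 0.0105918
V̂(ȳ_st) = 0.0603094
SE(ȳ_st) = √0.0603094 = 0.24558

SE(ȳ_st) ≈ 0.246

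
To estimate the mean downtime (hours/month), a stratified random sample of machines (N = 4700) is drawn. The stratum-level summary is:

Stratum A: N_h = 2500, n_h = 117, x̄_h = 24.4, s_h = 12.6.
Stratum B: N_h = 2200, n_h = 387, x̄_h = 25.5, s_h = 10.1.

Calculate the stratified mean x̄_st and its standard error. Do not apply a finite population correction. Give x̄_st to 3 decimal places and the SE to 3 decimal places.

x̄_st ≈ 24.915, SE ≈ 0.665

x̄_st = Σ W_h x̄_h = (2500·24.4 + 2200·25.5)/4700 = 24.91489
V̂(x̄_st) = Σ W_h² s_h²/n_h, with W_h = N_h/N and N = 4700:
  stratum A: (2500/4700)²·12.6²/117 = 0.383919
  stratum B: (2200/4700)²·10.1²/387 = 0.0577539
V̂(x̄_st) = 0.441673
SE(x̄_st) = √0.441673 = 0.664585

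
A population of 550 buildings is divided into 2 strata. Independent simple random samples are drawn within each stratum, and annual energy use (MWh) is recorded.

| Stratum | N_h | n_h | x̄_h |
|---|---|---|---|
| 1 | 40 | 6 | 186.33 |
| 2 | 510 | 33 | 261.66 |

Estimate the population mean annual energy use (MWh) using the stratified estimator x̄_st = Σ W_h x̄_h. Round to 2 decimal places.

x̄_st ≈ 256.18

N = Σ N_h = 550. Stratum weights W_h = N_h/N.
x̄_st = (40·186.33 + 510·261.66) / 550 = 256.1815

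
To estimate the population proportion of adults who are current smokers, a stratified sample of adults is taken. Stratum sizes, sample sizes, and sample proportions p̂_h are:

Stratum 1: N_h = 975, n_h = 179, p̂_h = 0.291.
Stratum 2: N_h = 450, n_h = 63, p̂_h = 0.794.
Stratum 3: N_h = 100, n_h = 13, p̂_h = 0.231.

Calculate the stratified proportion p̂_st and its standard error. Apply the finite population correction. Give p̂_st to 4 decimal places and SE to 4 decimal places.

N = 1525; stratum weights W_h = N_h/N.
p̂_st = Σ W_h p̂_h = (975·0.291 + 450·0.794 + 100·0.231)/1525 = 0.43549
V̂(p̂_st) = Σ W_h² (1 − n_h/N_h) p̂_h(1−p̂_h)/(n_h−1):
  stratum 1: (975/1525)²·(1 − 179/975)·0.291·0.709/178 = 0.00038681
  stratum 2: (450/1525)²·(1 − 63/450)·0.794·0.206/62 = 0.000197551
  stratum 3: (100/1525)²·(1 − 13/100)·0.231·0.769/12 = 5.53779e-05
V̂(p̂_st) = 0.000639739; SE = √V̂ = 0.0252931

p̂_st ≈ 0.4355, SE ≈ 0.0253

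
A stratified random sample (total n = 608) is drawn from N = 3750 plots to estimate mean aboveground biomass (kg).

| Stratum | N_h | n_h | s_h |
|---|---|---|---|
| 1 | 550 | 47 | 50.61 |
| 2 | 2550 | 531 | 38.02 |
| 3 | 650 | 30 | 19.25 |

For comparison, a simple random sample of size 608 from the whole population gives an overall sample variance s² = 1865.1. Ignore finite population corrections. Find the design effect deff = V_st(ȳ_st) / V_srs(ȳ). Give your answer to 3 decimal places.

V̂(ȳ_st) = Σ W_h² s_h²/n_h, with W_h = N_h/N and N = 3750:
  stratum 1: (550/3750)²·50.61²/47 = 1.1723
  stratum 2: (2550/3750)²·38.02²/531 = 1.25877
  stratum 3: (650/3750)²·19.25²/30 = 0.371111
V_st = 2.80218
V_srs = s²/n = 1865.1/608 = 3.0676
deff = V_st / V_srs = 2.80218/3.0676 = 0.9135

deff ≈ 0.913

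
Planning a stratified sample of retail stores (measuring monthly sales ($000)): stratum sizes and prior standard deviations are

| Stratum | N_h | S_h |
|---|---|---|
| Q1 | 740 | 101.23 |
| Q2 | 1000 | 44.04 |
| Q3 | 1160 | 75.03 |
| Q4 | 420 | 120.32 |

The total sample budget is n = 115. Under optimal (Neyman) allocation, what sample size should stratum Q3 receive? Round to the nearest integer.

39

Neyman allocation: n_h = n · N_h S_h / Σ N_i S_i, with n = 115.
  stratum Q1: N_h·S_h = 740·101.23 = 74910.20
  stratum Q2: N_h·S_h = 1000·44.04 = 44040.00
  stratum Q3: N_h·S_h = 1160·75.03 = 87034.80
  stratum Q4: N_h·S_h = 420·120.32 = 50534.40
Σ N_h S_h = 256519.40
n for stratum Q3 = 115·87034.80/256519.40 = 39.018 → 39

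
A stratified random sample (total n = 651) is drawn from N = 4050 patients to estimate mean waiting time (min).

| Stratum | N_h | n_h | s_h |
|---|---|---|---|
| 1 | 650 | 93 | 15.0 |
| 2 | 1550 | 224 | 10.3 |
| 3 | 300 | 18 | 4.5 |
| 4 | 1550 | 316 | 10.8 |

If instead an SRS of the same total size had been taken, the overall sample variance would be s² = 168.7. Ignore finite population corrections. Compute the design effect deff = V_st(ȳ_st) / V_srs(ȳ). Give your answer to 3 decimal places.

deff ≈ 0.741

V̂(ȳ_st) = Σ W_h² s_h²/n_h, with W_h = N_h/N and N = 4050:
  stratum 1: (650/4050)²·15.0²/93 = 0.0623184
  stratum 2: (1550/4050)²·10.3²/224 = 0.0693713
  stratum 3: (300/4050)²·4.5²/18 = 0.00617284
  stratum 4: (1550/4050)²·10.8²/316 = 0.0540647
V_st = 0.191927
V_srs = s²/n = 168.7/651 = 0.25914
deff = V_st / V_srs = 0.191927/0.25914 = 0.7406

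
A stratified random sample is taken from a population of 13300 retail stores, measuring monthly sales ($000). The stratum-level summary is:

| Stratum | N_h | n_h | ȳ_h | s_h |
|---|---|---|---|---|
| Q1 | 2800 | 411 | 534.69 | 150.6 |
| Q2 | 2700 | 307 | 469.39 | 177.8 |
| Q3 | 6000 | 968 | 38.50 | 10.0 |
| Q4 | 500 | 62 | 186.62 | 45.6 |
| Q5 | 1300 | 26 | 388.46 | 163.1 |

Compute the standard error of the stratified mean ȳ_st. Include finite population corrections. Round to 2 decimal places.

V̂(ȳ_st) = Σ W_h² (1 − n_h/N_h) s_h²/n_h, with W_h = N_h/N and N = 13300:
  stratum Q1: (2800/13300)²·(1 − 411/2800)·150.6²/411 = 2.08679
  stratum Q2: (2700/13300)²·(1 − 307/2700)·177.8²/307 = 3.76122
  stratum Q3: (6000/13300)²·(1 − 968/6000)·10.0²/968 = 0.0176325
  stratum Q4: (500/13300)²·(1 − 62/500)·45.6²/62 = 0.0415221
  stratum Q5: (1300/13300)²·(1 − 26/1300)·163.1²/26 = 9.57953
V̂(ȳ_st) = 15.4867
SE(ȳ_st) = √15.4867 = 3.93531

SE(ȳ_st) ≈ 3.94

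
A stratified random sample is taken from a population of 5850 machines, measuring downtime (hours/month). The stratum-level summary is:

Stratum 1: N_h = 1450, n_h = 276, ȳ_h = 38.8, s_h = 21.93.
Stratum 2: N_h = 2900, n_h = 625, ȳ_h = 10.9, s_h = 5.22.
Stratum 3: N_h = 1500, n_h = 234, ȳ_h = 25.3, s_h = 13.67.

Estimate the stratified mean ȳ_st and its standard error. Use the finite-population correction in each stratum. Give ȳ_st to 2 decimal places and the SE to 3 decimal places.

ȳ_st ≈ 21.51, SE ≈ 0.373

ȳ_st = Σ W_h ȳ_h = (1450·38.8 + 2900·10.9 + 1500·25.3)/5850 = 21.50769
V̂(ȳ_st) = Σ W_h² (1 − n_h/N_h) s_h²/n_h, with W_h = N_h/N and N = 5850:
  stratum 1: (1450/5850)²·(1 − 276/1450)·21.93²/276 = 0.0866747
  stratum 2: (2900/5850)²·(1 − 625/2900)·5.22²/625 = 0.00840482
  stratum 3: (1500/5850)²·(1 − 234/1500)·13.67²/234 = 0.0443133
V̂(ȳ_st) = 0.139393
SE(ȳ_st) = √0.139393 = 0.373354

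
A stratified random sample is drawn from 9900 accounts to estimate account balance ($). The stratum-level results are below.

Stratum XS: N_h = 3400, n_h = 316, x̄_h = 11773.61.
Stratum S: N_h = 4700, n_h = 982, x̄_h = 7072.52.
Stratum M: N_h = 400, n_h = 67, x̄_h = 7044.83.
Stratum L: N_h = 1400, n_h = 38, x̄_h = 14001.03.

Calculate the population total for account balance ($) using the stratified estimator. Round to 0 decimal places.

τ̂_st ≈ 95690492

τ̂_st = Σ N_h x̄_h = 3400·11773.61 + 4700·7072.52 + 400·7044.83 + 1400·14001.03 = 95690492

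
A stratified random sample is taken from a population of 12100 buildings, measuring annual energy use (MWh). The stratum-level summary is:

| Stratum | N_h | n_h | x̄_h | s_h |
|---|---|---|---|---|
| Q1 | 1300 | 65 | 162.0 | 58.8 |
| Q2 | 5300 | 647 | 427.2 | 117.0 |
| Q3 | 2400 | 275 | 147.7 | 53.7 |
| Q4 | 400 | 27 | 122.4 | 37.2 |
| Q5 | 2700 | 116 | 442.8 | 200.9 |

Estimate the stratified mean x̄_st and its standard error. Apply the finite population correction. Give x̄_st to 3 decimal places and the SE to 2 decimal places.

x̄_st ≈ 336.674, SE ≈ 4.60

x̄_st = Σ W_h x̄_h = (1300·162.0 + 5300·427.2 + 2400·147.7 + 400·122.4 + 2700·442.8)/12100 = 336.67438
V̂(x̄_st) = Σ W_h² (1 − n_h/N_h) s_h²/n_h, with W_h = N_h/N and N = 12100:
  stratum Q1: (1300/12100)²·(1 − 65/1300)·58.8²/65 = 0.583285
  stratum Q2: (5300/12100)²·(1 − 647/5300)·117.0²/647 = 3.56374
  stratum Q3: (2400/12100)²·(1 − 275/2400)·53.7²/275 = 0.365271
  stratum Q4: (400/12100)²·(1 − 27/400)·37.2²/27 = 0.05223
  stratum Q5: (2700/12100)²·(1 − 116/2700)·200.9²/116 = 16.5801
V̂(x̄_st) = 21.1446
SE(x̄_st) = √21.1446 = 4.59833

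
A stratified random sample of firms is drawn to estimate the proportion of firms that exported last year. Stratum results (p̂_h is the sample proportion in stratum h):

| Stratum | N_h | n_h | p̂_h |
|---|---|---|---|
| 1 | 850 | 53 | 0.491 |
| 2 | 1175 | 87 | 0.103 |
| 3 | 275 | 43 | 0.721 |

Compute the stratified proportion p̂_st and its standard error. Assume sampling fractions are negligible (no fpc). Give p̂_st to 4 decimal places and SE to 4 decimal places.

p̂_st ≈ 0.3203, SE ≈ 0.0317

N = 2300; stratum weights W_h = N_h/N.
p̂_st = Σ W_h p̂_h = (850·0.491 + 1175·0.103 + 275·0.721)/2300 = 0.32028
V̂(p̂_st) = Σ W_h² p̂_h(1−p̂_h)/(n_h−1):
  stratum 1: (850/2300)²·0.491·0.509/52 = 0.000656414
  stratum 2: (1175/2300)²·0.103·0.897/86 = 0.000280383
  stratum 3: (275/2300)²·0.721·0.279/42 = 6.84699e-05
V̂(p̂_st) = 0.00100527; SE = √V̂ = 0.0317059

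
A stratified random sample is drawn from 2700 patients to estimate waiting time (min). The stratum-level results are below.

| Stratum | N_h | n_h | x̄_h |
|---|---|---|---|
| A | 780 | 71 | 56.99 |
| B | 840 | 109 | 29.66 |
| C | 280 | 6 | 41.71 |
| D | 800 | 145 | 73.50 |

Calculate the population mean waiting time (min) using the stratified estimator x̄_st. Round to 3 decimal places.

N = Σ N_h = 2700. Stratum weights W_h = N_h/N.
x̄_st = (780·56.99 + 840·29.66 + 280·41.71 + 800·73.50) / 2700 = 51.79459

x̄_st ≈ 51.795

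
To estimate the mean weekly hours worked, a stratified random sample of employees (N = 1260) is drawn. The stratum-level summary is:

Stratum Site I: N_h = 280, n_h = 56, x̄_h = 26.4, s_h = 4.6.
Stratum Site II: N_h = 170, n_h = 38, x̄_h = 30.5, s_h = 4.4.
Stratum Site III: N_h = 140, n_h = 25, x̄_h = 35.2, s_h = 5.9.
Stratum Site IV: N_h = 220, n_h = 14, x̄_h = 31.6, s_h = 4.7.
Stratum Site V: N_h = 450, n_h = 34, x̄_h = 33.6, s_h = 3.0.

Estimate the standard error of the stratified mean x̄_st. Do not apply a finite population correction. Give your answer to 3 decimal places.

SE(x̄_st) ≈ 0.356

V̂(x̄_st) = Σ W_h² s_h²/n_h, with W_h = N_h/N and N = 1260:
  stratum Site I: (280/1260)²·4.6²/56 = 0.0186596
  stratum Site II: (170/1260)²·4.4²/38 = 0.00927424
  stratum Site III: (140/1260)²·5.9²/25 = 0.0171901
  stratum Site IV: (220/1260)²·4.7²/14 = 0.048103
  stratum Site V: (450/1260)²·3.0²/34 = 0.0337635
V̂(x̄_st) = 0.12699
SE(x̄_st) = √0.12699 = 0.356357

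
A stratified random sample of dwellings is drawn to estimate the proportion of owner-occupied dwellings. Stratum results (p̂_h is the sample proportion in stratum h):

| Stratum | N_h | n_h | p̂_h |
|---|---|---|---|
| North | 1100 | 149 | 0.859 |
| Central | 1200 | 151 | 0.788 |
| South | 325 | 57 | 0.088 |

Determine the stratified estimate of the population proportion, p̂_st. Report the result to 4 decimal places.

N = 2625; stratum weights W_h = N_h/N.
p̂_st = Σ W_h p̂_h = (1100·0.859 + 1200·0.788 + 325·0.088)/2625 = 0.73109

p̂_st ≈ 0.7311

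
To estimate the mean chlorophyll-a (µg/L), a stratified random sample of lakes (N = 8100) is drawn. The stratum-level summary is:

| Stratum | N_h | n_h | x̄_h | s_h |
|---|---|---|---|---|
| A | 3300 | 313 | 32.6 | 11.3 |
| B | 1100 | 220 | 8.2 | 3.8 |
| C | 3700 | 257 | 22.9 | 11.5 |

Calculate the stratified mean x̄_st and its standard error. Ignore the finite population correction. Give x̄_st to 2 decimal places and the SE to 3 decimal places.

x̄_st = Σ W_h x̄_h = (3300·32.6 + 1100·8.2 + 3700·22.9)/8100 = 24.85556
V̂(x̄_st) = Σ W_h² s_h²/n_h, with W_h = N_h/N and N = 8100:
  stratum A: (3300/8100)²·11.3²/313 = 0.0677127
  stratum B: (1100/8100)²·3.8²/220 = 0.00121049
  stratum C: (3700/8100)²·11.5²/257 = 0.107373
V̂(x̄_st) = 0.176296
SE(x̄_st) = √0.176296 = 0.419877

x̄_st ≈ 24.86, SE ≈ 0.420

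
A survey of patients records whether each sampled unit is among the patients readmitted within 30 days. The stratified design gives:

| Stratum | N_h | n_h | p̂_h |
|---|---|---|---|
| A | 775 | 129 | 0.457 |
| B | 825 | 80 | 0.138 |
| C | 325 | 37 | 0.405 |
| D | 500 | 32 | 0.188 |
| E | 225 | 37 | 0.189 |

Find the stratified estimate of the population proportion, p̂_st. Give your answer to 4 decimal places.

p̂_st ≈ 0.2778

N = 2650; stratum weights W_h = N_h/N.
p̂_st = Σ W_h p̂_h = (775·0.457 + 825·0.138 + 325·0.405 + 500·0.188 + 225·0.189)/2650 = 0.27780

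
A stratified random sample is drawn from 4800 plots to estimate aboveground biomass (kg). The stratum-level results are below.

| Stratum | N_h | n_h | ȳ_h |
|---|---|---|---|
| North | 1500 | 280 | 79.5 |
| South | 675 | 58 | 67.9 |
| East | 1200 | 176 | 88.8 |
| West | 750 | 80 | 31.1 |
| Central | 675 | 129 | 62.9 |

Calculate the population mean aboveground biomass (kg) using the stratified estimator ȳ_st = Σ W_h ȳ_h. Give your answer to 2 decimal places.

ȳ_st ≈ 70.30

N = Σ N_h = 4800. Stratum weights W_h = N_h/N.
ȳ_st = (1500·79.5 + 675·67.9 + 1200·88.8 + 750·31.1 + 675·62.9) / 4800 = 70.2969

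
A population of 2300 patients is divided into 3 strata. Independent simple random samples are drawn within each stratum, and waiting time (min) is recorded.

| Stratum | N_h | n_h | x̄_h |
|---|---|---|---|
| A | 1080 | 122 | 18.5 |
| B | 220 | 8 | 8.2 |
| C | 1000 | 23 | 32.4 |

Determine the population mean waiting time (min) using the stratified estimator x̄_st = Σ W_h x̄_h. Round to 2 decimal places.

N = Σ N_h = 2300. Stratum weights W_h = N_h/N.
x̄_st = (1080·18.5 + 220·8.2 + 1000·32.4) / 2300 = 23.5583

x̄_st ≈ 23.56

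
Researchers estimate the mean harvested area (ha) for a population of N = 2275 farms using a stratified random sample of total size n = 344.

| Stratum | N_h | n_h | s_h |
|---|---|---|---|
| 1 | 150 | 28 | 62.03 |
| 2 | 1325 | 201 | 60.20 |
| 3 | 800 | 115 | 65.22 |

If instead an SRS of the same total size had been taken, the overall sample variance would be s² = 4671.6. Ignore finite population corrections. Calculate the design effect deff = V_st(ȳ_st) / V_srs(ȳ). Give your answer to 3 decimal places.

V̂(ȳ_st) = Σ W_h² s_h²/n_h, with W_h = N_h/N and N = 2275:
  stratum 1: (150/2275)²·62.03²/28 = 0.5974
  stratum 2: (1325/2275)²·60.20²/201 = 6.11598
  stratum 3: (800/2275)²·65.22²/115 = 4.57384
V_st = 11.2872
V_srs = s²/n = 4671.6/344 = 13.5802
deff = V_st / V_srs = 11.2872/13.5802 = 0.8312

deff ≈ 0.831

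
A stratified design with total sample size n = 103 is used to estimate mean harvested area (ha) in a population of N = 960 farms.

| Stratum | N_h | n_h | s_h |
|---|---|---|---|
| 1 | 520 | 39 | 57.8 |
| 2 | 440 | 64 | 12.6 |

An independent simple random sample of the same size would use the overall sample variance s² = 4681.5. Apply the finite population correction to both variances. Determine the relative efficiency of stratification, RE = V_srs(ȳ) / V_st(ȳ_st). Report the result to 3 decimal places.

V̂(ȳ_st) = Σ W_h² (1 − n_h/N_h) s_h²/n_h, with W_h = N_h/N and N = 960:
  stratum 1: (520/960)²·(1 − 39/520)·57.8²/39 = 23.2486
  stratum 2: (440/960)²·(1 − 64/440)·12.6²/64 = 0.445307
V_st = 23.6939
V_srs = (1 − 103/960)·4681.5/103 = 40.5749
Relative efficiency = V_srs / V_st = 40.5749/23.6939 = 1.7125

RE ≈ 1.712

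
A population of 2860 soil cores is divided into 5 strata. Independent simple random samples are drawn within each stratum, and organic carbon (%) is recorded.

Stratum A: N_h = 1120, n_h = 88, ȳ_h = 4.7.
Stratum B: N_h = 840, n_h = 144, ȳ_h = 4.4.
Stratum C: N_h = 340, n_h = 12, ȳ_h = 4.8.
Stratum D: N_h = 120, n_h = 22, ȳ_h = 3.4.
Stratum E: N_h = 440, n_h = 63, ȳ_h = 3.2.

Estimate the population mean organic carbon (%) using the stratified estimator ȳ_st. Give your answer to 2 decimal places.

N = Σ N_h = 2860. Stratum weights W_h = N_h/N.
ȳ_st = (1120·4.7 + 840·4.4 + 340·4.8 + 120·3.4 + 440·3.2) / 2860 = 4.3385

ȳ_st ≈ 4.34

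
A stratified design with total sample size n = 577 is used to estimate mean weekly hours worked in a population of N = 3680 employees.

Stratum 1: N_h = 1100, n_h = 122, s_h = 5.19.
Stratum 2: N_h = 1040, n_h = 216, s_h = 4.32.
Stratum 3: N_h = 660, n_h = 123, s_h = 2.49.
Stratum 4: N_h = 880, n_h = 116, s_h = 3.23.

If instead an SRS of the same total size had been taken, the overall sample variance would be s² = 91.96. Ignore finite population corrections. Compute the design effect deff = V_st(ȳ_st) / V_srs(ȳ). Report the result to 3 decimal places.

V̂(ȳ_st) = Σ W_h² s_h²/n_h, with W_h = N_h/N and N = 3680:
  stratum 1: (1100/3680)²·5.19²/122 = 0.0197272
  stratum 2: (1040/3680)²·4.32²/216 = 0.00690057
  stratum 3: (660/3680)²·2.49²/123 = 0.00162138
  stratum 4: (880/3680)²·3.23²/116 = 0.005143
V_st = 0.0333921
V_srs = s²/n = 91.96/577 = 0.159376
deff = V_st / V_srs = 0.0333921/0.159376 = 0.2095

deff ≈ 0.210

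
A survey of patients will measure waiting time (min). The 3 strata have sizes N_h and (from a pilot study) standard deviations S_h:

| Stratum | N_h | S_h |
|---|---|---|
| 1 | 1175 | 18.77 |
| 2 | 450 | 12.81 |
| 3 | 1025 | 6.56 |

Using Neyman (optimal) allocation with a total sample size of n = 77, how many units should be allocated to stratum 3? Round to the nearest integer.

15

Neyman allocation: n_h = n · N_h S_h / Σ N_i S_i, with n = 77.
  stratum 1: N_h·S_h = 1175·18.77 = 22054.75
  stratum 2: N_h·S_h = 450·12.81 = 5764.50
  stratum 3: N_h·S_h = 1025·6.56 = 6724.00
Σ N_h S_h = 34543.25
n for stratum 3 = 77·6724.00/34543.25 = 14.988 → 15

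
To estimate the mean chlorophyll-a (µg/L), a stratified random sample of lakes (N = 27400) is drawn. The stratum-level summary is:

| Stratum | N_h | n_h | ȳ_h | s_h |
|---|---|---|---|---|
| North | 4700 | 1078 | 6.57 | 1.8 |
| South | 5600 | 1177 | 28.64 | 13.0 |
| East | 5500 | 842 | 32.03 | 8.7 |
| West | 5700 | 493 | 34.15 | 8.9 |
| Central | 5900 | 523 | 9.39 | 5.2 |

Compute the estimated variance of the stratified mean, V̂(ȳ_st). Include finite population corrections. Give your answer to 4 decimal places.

V̂(ȳ_st) ≈ 0.0164

V̂(ȳ_st) = Σ W_h² (1 − n_h/N_h) s_h²/n_h, with W_h = N_h/N and N = 27400:
  stratum North: (4700/27400)²·(1 − 1078/4700)·1.8²/1078 = 6.81509e-05
  stratum South: (5600/27400)²·(1 − 1177/5600)·13.0²/1177 = 0.00473712
  stratum East: (5500/27400)²·(1 − 842/5500)·8.7²/842 = 0.00306752
  stratum West: (5700/27400)²·(1 − 493/5700)·8.9²/493 = 0.00635176
  stratum Central: (5900/27400)²·(1 − 523/5900)·5.2²/523 = 0.00218472
V̂(ȳ_st) = 0.0164093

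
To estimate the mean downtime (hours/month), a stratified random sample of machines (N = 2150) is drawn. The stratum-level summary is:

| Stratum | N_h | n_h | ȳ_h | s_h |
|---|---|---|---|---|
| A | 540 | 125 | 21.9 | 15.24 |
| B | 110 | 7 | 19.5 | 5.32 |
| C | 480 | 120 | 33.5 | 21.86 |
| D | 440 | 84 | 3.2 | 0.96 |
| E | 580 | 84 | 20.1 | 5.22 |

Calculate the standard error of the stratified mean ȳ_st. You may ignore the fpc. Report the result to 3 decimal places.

V̂(ȳ_st) = Σ W_h² s_h²/n_h, with W_h = N_h/N and N = 2150:
  stratum A: (540/2150)²·15.24²/125 = 0.117212
  stratum B: (110/2150)²·5.32²/7 = 0.0105836
  stratum C: (480/2150)²·21.86²/120 = 0.198484
  stratum D: (440/2150)²·0.96²/84 = 0.000459506
  stratum E: (580/2150)²·5.22²/84 = 0.023607
V̂(ȳ_st) = 0.350345
SE(ȳ_st) = √0.350345 = 0.5919

SE(ȳ_st) ≈ 0.592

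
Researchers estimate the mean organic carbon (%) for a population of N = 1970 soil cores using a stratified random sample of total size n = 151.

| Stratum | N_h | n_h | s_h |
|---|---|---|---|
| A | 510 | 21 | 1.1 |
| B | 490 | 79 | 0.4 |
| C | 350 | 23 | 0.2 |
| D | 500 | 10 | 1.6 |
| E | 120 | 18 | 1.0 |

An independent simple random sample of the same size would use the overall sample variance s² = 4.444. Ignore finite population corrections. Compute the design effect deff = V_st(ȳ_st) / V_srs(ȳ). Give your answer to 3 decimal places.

V̂(ȳ_st) = Σ W_h² s_h²/n_h, with W_h = N_h/N and N = 1970:
  stratum A: (510/1970)²·1.1²/21 = 0.00386166
  stratum B: (490/1970)²·0.4²/79 = 0.0001253
  stratum C: (350/1970)²·0.2²/23 = 5.48954e-05
  stratum D: (500/1970)²·1.6²/10 = 0.016491
  stratum E: (120/1970)²·1.0²/18 = 0.000206138
V_st = 0.020739
V_srs = s²/n = 4.444/151 = 0.0294305
deff = V_st / V_srs = 0.020739/0.0294305 = 0.7047

deff ≈ 0.705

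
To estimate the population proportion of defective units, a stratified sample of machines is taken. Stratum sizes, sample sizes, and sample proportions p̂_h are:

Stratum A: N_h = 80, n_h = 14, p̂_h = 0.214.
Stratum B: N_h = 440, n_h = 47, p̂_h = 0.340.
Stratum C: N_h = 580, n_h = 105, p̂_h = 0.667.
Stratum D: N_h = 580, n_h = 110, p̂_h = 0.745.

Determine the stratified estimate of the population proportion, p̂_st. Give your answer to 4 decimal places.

N = 1680; stratum weights W_h = N_h/N.
p̂_st = Σ W_h p̂_h = (80·0.214 + 440·0.340 + 580·0.667 + 580·0.745)/1680 = 0.58671

p̂_st ≈ 0.5867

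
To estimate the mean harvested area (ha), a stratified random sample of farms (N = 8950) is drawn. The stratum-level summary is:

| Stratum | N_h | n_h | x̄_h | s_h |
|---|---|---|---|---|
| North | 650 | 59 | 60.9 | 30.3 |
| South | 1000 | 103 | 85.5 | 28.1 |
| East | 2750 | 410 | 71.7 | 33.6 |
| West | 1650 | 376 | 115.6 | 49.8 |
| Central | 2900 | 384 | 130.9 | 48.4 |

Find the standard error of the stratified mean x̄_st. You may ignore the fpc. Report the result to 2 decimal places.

V̂(x̄_st) = Σ W_h² s_h²/n_h, with W_h = N_h/N and N = 8950:
  stratum North: (650/8950)²·30.3²/59 = 0.0820756
  stratum South: (1000/8950)²·28.1²/103 = 0.0957038
  stratum East: (2750/8950)²·33.6²/410 = 0.259964
  stratum West: (1650/8950)²·49.8²/376 = 0.224178
  stratum Central: (2900/8950)²·48.4²/384 = 0.640486
V̂(x̄_st) = 1.30241
SE(x̄_st) = √1.30241 = 1.14123

SE(x̄_st) ≈ 1.14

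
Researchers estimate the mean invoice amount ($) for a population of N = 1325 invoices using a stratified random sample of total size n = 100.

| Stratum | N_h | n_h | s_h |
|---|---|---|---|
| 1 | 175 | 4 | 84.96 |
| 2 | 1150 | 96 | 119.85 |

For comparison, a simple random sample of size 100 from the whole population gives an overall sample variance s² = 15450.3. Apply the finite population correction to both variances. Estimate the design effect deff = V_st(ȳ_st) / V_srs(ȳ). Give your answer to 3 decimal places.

deff ≈ 0.939

V̂(ȳ_st) = Σ W_h² (1 − n_h/N_h) s_h²/n_h, with W_h = N_h/N and N = 1325:
  stratum 1: (175/1325)²·(1 − 4/175)·84.96²/4 = 30.7589
  stratum 2: (1150/1325)²·(1 − 96/1150)·119.85²/96 = 103.303
V_st = 134.062
V_srs = (1 − 100/1325)·15450.3/100 = 142.842
deff = V_st / V_srs = 134.062/142.842 = 0.9385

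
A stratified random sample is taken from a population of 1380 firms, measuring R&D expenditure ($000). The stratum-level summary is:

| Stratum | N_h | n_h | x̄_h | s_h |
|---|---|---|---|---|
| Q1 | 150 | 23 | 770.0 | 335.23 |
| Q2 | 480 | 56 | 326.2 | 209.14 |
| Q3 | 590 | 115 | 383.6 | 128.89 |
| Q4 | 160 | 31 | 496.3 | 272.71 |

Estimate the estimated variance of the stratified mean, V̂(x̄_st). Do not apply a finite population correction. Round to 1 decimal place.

V̂(x̄_st) = Σ W_h² s_h²/n_h, with W_h = N_h/N and N = 1380:
  stratum Q1: (150/1380)²·335.23²/23 = 57.7274
  stratum Q2: (480/1380)²·209.14²/56 = 94.4954
  stratum Q3: (590/1380)²·128.89²/115 = 26.405
  stratum Q4: (160/1380)²·272.71²/31 = 32.2494
V̂(x̄_st) = 210.877

V̂(x̄_st) ≈ 210.9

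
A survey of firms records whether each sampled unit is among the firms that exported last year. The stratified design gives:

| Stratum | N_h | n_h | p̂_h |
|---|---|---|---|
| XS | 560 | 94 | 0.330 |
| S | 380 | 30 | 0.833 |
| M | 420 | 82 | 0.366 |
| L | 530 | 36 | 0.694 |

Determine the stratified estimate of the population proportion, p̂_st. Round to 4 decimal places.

N = 1890; stratum weights W_h = N_h/N.
p̂_st = Σ W_h p̂_h = (560·0.330 + 380·0.833 + 420·0.366 + 530·0.694)/1890 = 0.54121

p̂_st ≈ 0.5412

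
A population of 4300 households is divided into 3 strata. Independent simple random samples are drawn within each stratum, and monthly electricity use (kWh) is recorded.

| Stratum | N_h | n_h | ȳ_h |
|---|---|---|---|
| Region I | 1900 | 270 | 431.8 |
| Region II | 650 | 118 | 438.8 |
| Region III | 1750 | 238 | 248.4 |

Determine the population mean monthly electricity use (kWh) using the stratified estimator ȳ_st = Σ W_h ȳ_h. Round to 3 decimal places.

ȳ_st ≈ 358.219

N = Σ N_h = 4300. Stratum weights W_h = N_h/N.
ȳ_st = (1900·431.8 + 650·438.8 + 1750·248.4) / 4300 = 358.21860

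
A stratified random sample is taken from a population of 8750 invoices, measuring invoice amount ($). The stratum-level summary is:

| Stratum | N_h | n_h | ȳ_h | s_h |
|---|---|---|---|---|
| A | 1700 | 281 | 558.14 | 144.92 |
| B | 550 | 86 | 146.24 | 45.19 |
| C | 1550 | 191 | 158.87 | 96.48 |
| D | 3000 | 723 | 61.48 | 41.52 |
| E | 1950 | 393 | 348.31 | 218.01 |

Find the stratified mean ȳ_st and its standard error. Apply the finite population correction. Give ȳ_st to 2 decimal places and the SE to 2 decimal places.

ȳ_st = Σ W_h ȳ_h = (1700·558.14 + 550·146.24 + 1550·158.87 + 3000·61.48 + 1950·348.31)/8750 = 244.47577
V̂(ȳ_st) = Σ W_h² (1 − n_h/N_h) s_h²/n_h, with W_h = N_h/N and N = 8750:
  stratum A: (1700/8750)²·(1 − 281/1700)·144.92²/281 = 2.35486
  stratum B: (550/8750)²·(1 − 86/550)·45.19²/86 = 0.07915
  stratum C: (1550/8750)²·(1 − 191/1550)·96.48²/191 = 1.34084
  stratum D: (3000/8750)²·(1 − 723/3000)·41.52²/723 = 0.212738
  stratum E: (1950/8750)²·(1 − 393/1950)·218.01²/393 = 4.79587
V̂(ȳ_st) = 8.78346
SE(ȳ_st) = √8.78346 = 2.96369

ȳ_st ≈ 244.48, SE ≈ 2.96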